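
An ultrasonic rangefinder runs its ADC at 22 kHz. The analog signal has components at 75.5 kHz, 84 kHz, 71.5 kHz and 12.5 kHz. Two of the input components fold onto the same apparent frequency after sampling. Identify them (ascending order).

12.5 kHz, 75.5 kHz

fs/2 = 11 kHz.
75.5 kHz mod fs = 9.5 kHz.
9.5 kHz ≤ fs/2 = 11 kHz, appears at 9.5 kHz.
84 kHz mod fs = 18 kHz.
18 kHz > fs/2 = 11 kHz, folds to fs − 18 kHz = 4 kHz.
71.5 kHz mod fs = 5.5 kHz.
5.5 kHz ≤ fs/2 = 11 kHz, appears at 5.5 kHz.
12.5 kHz > fs/2 = 11 kHz, folds to fs − 12.5 kHz = 9.5 kHz.
12.5 kHz and 75.5 kHz both map to 9.5 kHz.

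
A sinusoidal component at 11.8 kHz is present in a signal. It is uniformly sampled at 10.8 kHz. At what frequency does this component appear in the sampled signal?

1 kHz

11.8 kHz mod fs = 1 kHz.
1 kHz ≤ fs/2 = 5.4 kHz, appears at 1 kHz.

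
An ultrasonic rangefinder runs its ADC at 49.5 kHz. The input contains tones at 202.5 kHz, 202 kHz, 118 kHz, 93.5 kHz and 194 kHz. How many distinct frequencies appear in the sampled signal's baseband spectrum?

4

fs/2 = 24.75 kHz.
202.5 kHz mod fs = 4.5 kHz.
4.5 kHz ≤ fs/2 = 24.75 kHz, appears at 4.5 kHz.
202 kHz mod fs = 4 kHz.
4 kHz ≤ fs/2 = 24.75 kHz, appears at 4 kHz.
118 kHz mod fs = 19 kHz.
19 kHz ≤ fs/2 = 24.75 kHz, appears at 19 kHz.
93.5 kHz mod fs = 44 kHz.
44 kHz > fs/2 = 24.75 kHz, folds to fs − 44 kHz = 5.5 kHz.
194 kHz mod fs = 45.5 kHz.
45.5 kHz > fs/2 = 24.75 kHz, folds to fs − 45.5 kHz = 4 kHz.
Distinct values: {4 kHz, 4.5 kHz, 5.5 kHz, 19 kHz} → 4.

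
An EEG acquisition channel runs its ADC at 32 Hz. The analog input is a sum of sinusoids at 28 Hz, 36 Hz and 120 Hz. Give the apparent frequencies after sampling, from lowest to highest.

fs/2 = 16 Hz.
28 Hz > fs/2 = 16 Hz, folds to fs − 28 Hz = 4 Hz.
36 Hz mod fs = 4 Hz.
4 Hz ≤ fs/2 = 16 Hz, appears at 4 Hz.
120 Hz mod fs = 24 Hz.
24 Hz > fs/2 = 16 Hz, folds to fs − 24 Hz = 8 Hz.
Distinct values: {4 Hz, 8 Hz}.

4 Hz, 8 Hz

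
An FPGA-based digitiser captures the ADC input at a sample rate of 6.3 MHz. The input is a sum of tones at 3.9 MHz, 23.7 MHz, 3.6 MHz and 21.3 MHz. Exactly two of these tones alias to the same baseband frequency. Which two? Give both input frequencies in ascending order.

3.9 MHz, 21.3 MHz

fs/2 = 3.15 MHz.
3.9 MHz > fs/2 = 3.15 MHz, folds to fs − 3.9 MHz = 2.4 MHz.
23.7 MHz mod fs = 4.8 MHz.
4.8 MHz > fs/2 = 3.15 MHz, folds to fs − 4.8 MHz = 1.5 MHz.
3.6 MHz > fs/2 = 3.15 MHz, folds to fs − 3.6 MHz = 2.7 MHz.
21.3 MHz mod fs = 2.4 MHz.
2.4 MHz ≤ fs/2 = 3.15 MHz, appears at 2.4 MHz.
3.9 MHz and 21.3 MHz both map to 2.4 MHz.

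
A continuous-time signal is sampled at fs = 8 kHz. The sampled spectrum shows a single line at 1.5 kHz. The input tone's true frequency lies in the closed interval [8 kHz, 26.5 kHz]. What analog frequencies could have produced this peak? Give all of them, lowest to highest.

Frequencies that alias to 1.5 kHz are k·fs ± 1.5 kHz for integer k ≥ 0.
k=0: 1.5 kHz.
k=1: 6.5 kHz, 9.5 kHz.
k=2: 14.5 kHz, 17.5 kHz.
k=3: 22.5 kHz, 25.5 kHz.
k=4: 30.5 kHz, 33.5 kHz.
Within [8 kHz, 26.5 kHz]: 9.5 kHz, 14.5 kHz, 17.5 kHz, 22.5 kHz, 25.5 kHz.

9.5 kHz, 14.5 kHz, 17.5 kHz, 22.5 kHz, 25.5 kHz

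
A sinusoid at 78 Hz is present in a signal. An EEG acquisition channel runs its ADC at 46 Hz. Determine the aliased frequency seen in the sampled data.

78 Hz mod fs = 32 Hz.
32 Hz > fs/2 = 23 Hz, folds to fs − 32 Hz = 14 Hz.

14 Hz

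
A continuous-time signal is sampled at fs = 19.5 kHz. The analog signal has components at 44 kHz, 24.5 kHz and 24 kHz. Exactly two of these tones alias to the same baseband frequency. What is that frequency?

5 kHz

fs/2 = 9.75 kHz.
44 kHz mod fs = 5 kHz.
5 kHz ≤ fs/2 = 9.75 kHz, appears at 5 kHz.
24.5 kHz mod fs = 5 kHz.
5 kHz ≤ fs/2 = 9.75 kHz, appears at 5 kHz.
24 kHz mod fs = 4.5 kHz.
4.5 kHz ≤ fs/2 = 9.75 kHz, appears at 4.5 kHz.
24.5 kHz and 44 kHz both map to 5 kHz.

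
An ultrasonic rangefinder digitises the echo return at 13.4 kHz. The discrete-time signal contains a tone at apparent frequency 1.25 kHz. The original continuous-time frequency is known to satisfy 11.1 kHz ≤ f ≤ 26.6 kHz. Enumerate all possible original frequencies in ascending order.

Frequencies that alias to 1.25 kHz are k·fs ± 1.25 kHz for integer k ≥ 0.
k=0: 1.25 kHz.
k=1: 12.15 kHz, 14.65 kHz.
k=2: 25.55 kHz, 28.05 kHz.
k=3: 38.95 kHz, 41.45 kHz.
Within [11.1 kHz, 26.6 kHz]: 12.15 kHz, 14.65 kHz, 25.55 kHz.

12.15 kHz, 14.65 kHz, 25.55 kHz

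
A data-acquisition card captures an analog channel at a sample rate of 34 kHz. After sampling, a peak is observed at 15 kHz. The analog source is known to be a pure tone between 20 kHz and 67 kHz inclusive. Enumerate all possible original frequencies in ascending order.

49 kHz, 53 kHz

Frequencies that alias to 15 kHz are k·fs ± 15 kHz for integer k ≥ 0.
k=0: 15 kHz.
k=1: 19 kHz, 49 kHz.
k=2: 53 kHz, 83 kHz.
k=3: 87 kHz, 117 kHz.
Within [20 kHz, 67 kHz]: 49 kHz, 53 kHz.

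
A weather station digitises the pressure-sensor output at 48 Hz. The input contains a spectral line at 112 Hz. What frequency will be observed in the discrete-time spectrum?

16 Hz

112 Hz mod fs = 16 Hz.
16 Hz ≤ fs/2 = 24 Hz, appears at 16 Hz.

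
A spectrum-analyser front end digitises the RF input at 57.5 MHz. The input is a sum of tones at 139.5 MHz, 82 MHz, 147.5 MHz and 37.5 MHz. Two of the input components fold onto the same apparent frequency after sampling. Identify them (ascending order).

82 MHz, 139.5 MHz

fs/2 = 28.75 MHz.
139.5 MHz mod fs = 24.5 MHz.
24.5 MHz ≤ fs/2 = 28.75 MHz, appears at 24.5 MHz.
82 MHz mod fs = 24.5 MHz.
24.5 MHz ≤ fs/2 = 28.75 MHz, appears at 24.5 MHz.
147.5 MHz mod fs = 32.5 MHz.
32.5 MHz > fs/2 = 28.75 MHz, folds to fs − 32.5 MHz = 25 MHz.
37.5 MHz > fs/2 = 28.75 MHz, folds to fs − 37.5 MHz = 20 MHz.
82 MHz and 139.5 MHz both map to 24.5 MHz.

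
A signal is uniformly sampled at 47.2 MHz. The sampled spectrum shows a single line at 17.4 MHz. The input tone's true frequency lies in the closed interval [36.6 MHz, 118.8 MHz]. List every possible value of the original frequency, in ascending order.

64.6 MHz, 77 MHz, 111.8 MHz

Frequencies that alias to 17.4 MHz are k·fs ± 17.4 MHz for integer k ≥ 0.
k=0: 17.4 MHz.
k=1: 29.8 MHz, 64.6 MHz.
k=2: 77 MHz, 111.8 MHz.
k=3: 124.2 MHz, 159 MHz.
Within [36.6 MHz, 118.8 MHz]: 64.6 MHz, 77 MHz, 111.8 MHz.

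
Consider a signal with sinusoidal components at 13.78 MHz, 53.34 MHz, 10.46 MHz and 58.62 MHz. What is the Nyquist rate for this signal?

Highest-frequency component: 58.62 MHz.
Nyquist rate = 2 × 58.62 MHz = 117.24 MHz.

117.24 MHz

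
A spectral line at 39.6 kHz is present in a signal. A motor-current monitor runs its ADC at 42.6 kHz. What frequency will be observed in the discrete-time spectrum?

3 kHz

39.6 kHz > fs/2 = 21.3 kHz, folds to fs − 39.6 kHz = 3 kHz.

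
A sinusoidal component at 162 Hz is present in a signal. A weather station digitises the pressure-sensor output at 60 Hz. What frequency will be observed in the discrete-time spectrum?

162 Hz mod fs = 42 Hz.
42 Hz > fs/2 = 30 Hz, folds to fs − 42 Hz = 18 Hz.

18 Hz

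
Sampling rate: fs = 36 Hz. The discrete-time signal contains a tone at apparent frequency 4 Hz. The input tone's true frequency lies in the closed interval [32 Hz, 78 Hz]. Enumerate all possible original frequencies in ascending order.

32 Hz, 40 Hz, 68 Hz, 76 Hz

Frequencies that alias to 4 Hz are k·fs ± 4 Hz for integer k ≥ 0.
k=0: 4 Hz.
k=1: 32 Hz, 40 Hz.
k=2: 68 Hz, 76 Hz.
k=3: 104 Hz, 112 Hz.
Within [32 Hz, 78 Hz]: 32 Hz, 40 Hz, 68 Hz, 76 Hz.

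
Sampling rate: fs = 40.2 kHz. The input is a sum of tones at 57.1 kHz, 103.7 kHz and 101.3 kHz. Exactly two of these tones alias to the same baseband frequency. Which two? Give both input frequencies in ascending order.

fs/2 = 20.1 kHz.
57.1 kHz mod fs = 16.9 kHz.
16.9 kHz ≤ fs/2 = 20.1 kHz, appears at 16.9 kHz.
103.7 kHz mod fs = 23.3 kHz.
23.3 kHz > fs/2 = 20.1 kHz, folds to fs − 23.3 kHz = 16.9 kHz.
101.3 kHz mod fs = 20.9 kHz.
20.9 kHz > fs/2 = 20.1 kHz, folds to fs − 20.9 kHz = 19.3 kHz.
57.1 kHz and 103.7 kHz both map to 16.9 kHz.

57.1 kHz, 103.7 kHz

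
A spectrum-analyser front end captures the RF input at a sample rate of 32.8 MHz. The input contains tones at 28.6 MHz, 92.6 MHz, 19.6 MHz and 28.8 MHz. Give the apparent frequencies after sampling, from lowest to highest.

fs/2 = 16.4 MHz.
28.6 MHz > fs/2 = 16.4 MHz, folds to fs − 28.6 MHz = 4.2 MHz.
92.6 MHz mod fs = 27 MHz.
27 MHz > fs/2 = 16.4 MHz, folds to fs − 27 MHz = 5.8 MHz.
19.6 MHz > fs/2 = 16.4 MHz, folds to fs − 19.6 MHz = 13.2 MHz.
28.8 MHz > fs/2 = 16.4 MHz, folds to fs − 28.8 MHz = 4 MHz.
Distinct values: {4 MHz, 4.2 MHz, 5.8 MHz, 13.2 MHz}.

4 MHz, 4.2 MHz, 5.8 MHz, 13.2 MHz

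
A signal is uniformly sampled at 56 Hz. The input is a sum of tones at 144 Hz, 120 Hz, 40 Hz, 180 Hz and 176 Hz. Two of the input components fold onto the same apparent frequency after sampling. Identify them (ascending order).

fs/2 = 28 Hz.
144 Hz mod fs = 32 Hz.
32 Hz > fs/2 = 28 Hz, folds to fs − 32 Hz = 24 Hz.
120 Hz mod fs = 8 Hz.
8 Hz ≤ fs/2 = 28 Hz, appears at 8 Hz.
40 Hz > fs/2 = 28 Hz, folds to fs − 40 Hz = 16 Hz.
180 Hz mod fs = 12 Hz.
12 Hz ≤ fs/2 = 28 Hz, appears at 12 Hz.
176 Hz mod fs = 8 Hz.
8 Hz ≤ fs/2 = 28 Hz, appears at 8 Hz.
120 Hz and 176 Hz both map to 8 Hz.

120 Hz, 176 Hz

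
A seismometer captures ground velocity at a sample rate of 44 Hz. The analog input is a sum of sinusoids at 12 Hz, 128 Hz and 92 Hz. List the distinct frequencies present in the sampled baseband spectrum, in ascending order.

fs/2 = 22 Hz.
12 Hz ≤ fs/2 = 22 Hz, passes unchanged.
128 Hz mod fs = 40 Hz.
40 Hz > fs/2 = 22 Hz, folds to fs − 40 Hz = 4 Hz.
92 Hz mod fs = 4 Hz.
4 Hz ≤ fs/2 = 22 Hz, appears at 4 Hz.
Distinct values: {4 Hz, 12 Hz}.

4 Hz, 12 Hz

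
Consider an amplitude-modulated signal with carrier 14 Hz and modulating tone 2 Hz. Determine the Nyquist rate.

AM sidebands sit at fc ± fm = 12 Hz and 16 Hz.
Highest-frequency component: 16 Hz.
Nyquist rate = 2 × 16 Hz = 32 Hz.

32 Hz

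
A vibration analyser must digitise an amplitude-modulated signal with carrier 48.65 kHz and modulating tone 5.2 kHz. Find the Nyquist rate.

107.7 kHz

AM sidebands sit at fc ± fm = 43.45 kHz and 53.85 kHz.
Highest-frequency component: 53.85 kHz.
Nyquist rate = 2 × 53.85 kHz = 107.7 kHz.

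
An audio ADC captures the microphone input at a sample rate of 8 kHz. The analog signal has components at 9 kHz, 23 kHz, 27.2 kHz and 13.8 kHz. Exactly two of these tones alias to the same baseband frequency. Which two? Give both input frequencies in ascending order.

9 kHz, 23 kHz

fs/2 = 4 kHz.
9 kHz mod fs = 1 kHz.
1 kHz ≤ fs/2 = 4 kHz, appears at 1 kHz.
23 kHz mod fs = 7 kHz.
7 kHz > fs/2 = 4 kHz, folds to fs − 7 kHz = 1 kHz.
27.2 kHz mod fs = 3.2 kHz.
3.2 kHz ≤ fs/2 = 4 kHz, appears at 3.2 kHz.
13.8 kHz mod fs = 5.8 kHz.
5.8 kHz > fs/2 = 4 kHz, folds to fs − 5.8 kHz = 2.2 kHz.
9 kHz and 23 kHz both map to 1 kHz.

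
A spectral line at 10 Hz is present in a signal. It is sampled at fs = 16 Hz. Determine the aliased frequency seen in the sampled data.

6 Hz

10 Hz > fs/2 = 8 Hz, folds to fs − 10 Hz = 6 Hz.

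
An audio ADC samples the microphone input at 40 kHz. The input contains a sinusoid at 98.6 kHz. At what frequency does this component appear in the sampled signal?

98.6 kHz mod fs = 18.6 kHz.
18.6 kHz ≤ fs/2 = 20 kHz, appears at 18.6 kHz.

18.6 kHz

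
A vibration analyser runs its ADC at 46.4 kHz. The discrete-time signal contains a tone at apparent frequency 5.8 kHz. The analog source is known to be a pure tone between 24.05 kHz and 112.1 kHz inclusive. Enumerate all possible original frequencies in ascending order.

40.6 kHz, 52.2 kHz, 87 kHz, 98.6 kHz

Frequencies that alias to 5.8 kHz are k·fs ± 5.8 kHz for integer k ≥ 0.
k=0: 5.8 kHz.
k=1: 40.6 kHz, 52.2 kHz.
k=2: 87 kHz, 98.6 kHz.
k=3: 133.4 kHz, 145 kHz.
Within [24.05 kHz, 112.1 kHz]: 40.6 kHz, 52.2 kHz, 87 kHz, 98.6 kHz.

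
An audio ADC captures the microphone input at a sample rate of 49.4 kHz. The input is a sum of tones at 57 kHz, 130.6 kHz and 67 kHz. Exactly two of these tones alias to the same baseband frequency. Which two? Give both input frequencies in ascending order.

fs/2 = 24.7 kHz.
57 kHz mod fs = 7.6 kHz.
7.6 kHz ≤ fs/2 = 24.7 kHz, appears at 7.6 kHz.
130.6 kHz mod fs = 31.8 kHz.
31.8 kHz > fs/2 = 24.7 kHz, folds to fs − 31.8 kHz = 17.6 kHz.
67 kHz mod fs = 17.6 kHz.
17.6 kHz ≤ fs/2 = 24.7 kHz, appears at 17.6 kHz.
67 kHz and 130.6 kHz both map to 17.6 kHz.

67 kHz, 130.6 kHz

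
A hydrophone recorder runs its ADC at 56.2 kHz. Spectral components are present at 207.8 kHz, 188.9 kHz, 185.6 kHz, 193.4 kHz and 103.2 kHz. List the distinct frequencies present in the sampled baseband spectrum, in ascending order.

9.2 kHz, 17 kHz, 20.3 kHz, 24.8 kHz

fs/2 = 28.1 kHz.
207.8 kHz mod fs = 39.2 kHz.
39.2 kHz > fs/2 = 28.1 kHz, folds to fs − 39.2 kHz = 17 kHz.
188.9 kHz mod fs = 20.3 kHz.
20.3 kHz ≤ fs/2 = 28.1 kHz, appears at 20.3 kHz.
185.6 kHz mod fs = 17 kHz.
17 kHz ≤ fs/2 = 28.1 kHz, appears at 17 kHz.
193.4 kHz mod fs = 24.8 kHz.
24.8 kHz ≤ fs/2 = 28.1 kHz, appears at 24.8 kHz.
103.2 kHz mod fs = 47 kHz.
47 kHz > fs/2 = 28.1 kHz, folds to fs − 47 kHz = 9.2 kHz.
Distinct values: {9.2 kHz, 17 kHz, 20.3 kHz, 24.8 kHz}.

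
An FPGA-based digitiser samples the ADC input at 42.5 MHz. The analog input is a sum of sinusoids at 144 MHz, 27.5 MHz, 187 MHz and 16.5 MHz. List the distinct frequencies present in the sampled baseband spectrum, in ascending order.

fs/2 = 21.25 MHz.
144 MHz mod fs = 16.5 MHz.
16.5 MHz ≤ fs/2 = 21.25 MHz, appears at 16.5 MHz.
27.5 MHz > fs/2 = 21.25 MHz, folds to fs − 27.5 MHz = 15 MHz.
187 MHz mod fs = 17 MHz.
17 MHz ≤ fs/2 = 21.25 MHz, appears at 17 MHz.
16.5 MHz ≤ fs/2 = 21.25 MHz, passes unchanged.
Distinct values: {15 MHz, 16.5 MHz, 17 MHz}.

15 MHz, 16.5 MHz, 17 MHz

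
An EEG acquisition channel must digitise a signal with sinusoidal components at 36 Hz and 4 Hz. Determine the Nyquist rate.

72 Hz

Highest-frequency component: 36 Hz.
Nyquist rate = 2 × 36 Hz = 72 Hz.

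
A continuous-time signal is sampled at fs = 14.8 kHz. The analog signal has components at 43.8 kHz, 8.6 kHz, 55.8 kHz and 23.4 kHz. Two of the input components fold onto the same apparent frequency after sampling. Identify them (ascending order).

8.6 kHz, 23.4 kHz

fs/2 = 7.4 kHz.
43.8 kHz mod fs = 14.2 kHz.
14.2 kHz > fs/2 = 7.4 kHz, folds to fs − 14.2 kHz = 0.6 kHz.
8.6 kHz > fs/2 = 7.4 kHz, folds to fs − 8.6 kHz = 6.2 kHz.
55.8 kHz mod fs = 11.4 kHz.
11.4 kHz > fs/2 = 7.4 kHz, folds to fs − 11.4 kHz = 3.4 kHz.
23.4 kHz mod fs = 8.6 kHz.
8.6 kHz > fs/2 = 7.4 kHz, folds to fs − 8.6 kHz = 6.2 kHz.
8.6 kHz and 23.4 kHz both map to 6.2 kHz.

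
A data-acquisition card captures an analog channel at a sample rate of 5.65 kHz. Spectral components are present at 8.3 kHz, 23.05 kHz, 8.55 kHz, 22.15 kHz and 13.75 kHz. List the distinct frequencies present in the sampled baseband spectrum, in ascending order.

fs/2 = 2.825 kHz.
8.3 kHz mod fs = 2.65 kHz.
2.65 kHz ≤ fs/2 = 2.825 kHz, appears at 2.65 kHz.
23.05 kHz mod fs = 0.45 kHz.
0.45 kHz ≤ fs/2 = 2.825 kHz, appears at 0.45 kHz.
8.55 kHz mod fs = 2.9 kHz.
2.9 kHz > fs/2 = 2.825 kHz, folds to fs − 2.9 kHz = 2.75 kHz.
22.15 kHz mod fs = 5.2 kHz.
5.2 kHz > fs/2 = 2.825 kHz, folds to fs − 5.2 kHz = 0.45 kHz.
13.75 kHz mod fs = 2.45 kHz.
2.45 kHz ≤ fs/2 = 2.825 kHz, appears at 2.45 kHz.
Distinct values: {0.45 kHz, 2.45 kHz, 2.65 kHz, 2.75 kHz}.

0.45 kHz, 2.45 kHz, 2.65 kHz, 2.75 kHz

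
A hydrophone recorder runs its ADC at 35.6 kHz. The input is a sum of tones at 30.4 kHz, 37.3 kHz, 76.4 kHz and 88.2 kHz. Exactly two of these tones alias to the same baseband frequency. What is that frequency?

5.2 kHz

fs/2 = 17.8 kHz.
30.4 kHz > fs/2 = 17.8 kHz, folds to fs − 30.4 kHz = 5.2 kHz.
37.3 kHz mod fs = 1.7 kHz.
1.7 kHz ≤ fs/2 = 17.8 kHz, appears at 1.7 kHz.
76.4 kHz mod fs = 5.2 kHz.
5.2 kHz ≤ fs/2 = 17.8 kHz, appears at 5.2 kHz.
88.2 kHz mod fs = 17 kHz.
17 kHz ≤ fs/2 = 17.8 kHz, appears at 17 kHz.
30.4 kHz and 76.4 kHz both map to 5.2 kHz.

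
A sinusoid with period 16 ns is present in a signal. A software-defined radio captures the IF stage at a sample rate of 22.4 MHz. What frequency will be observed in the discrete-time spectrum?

T = 16 ns → f = 1/T = 62.5 MHz.
62.5 MHz mod fs = 17.7 MHz.
17.7 MHz > fs/2 = 11.2 MHz, folds to fs − 17.7 MHz = 4.7 MHz.

4.7 MHz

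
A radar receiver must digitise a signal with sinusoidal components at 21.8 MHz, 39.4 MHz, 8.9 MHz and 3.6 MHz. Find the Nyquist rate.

78.8 MHz

Highest-frequency component: 39.4 MHz.
Nyquist rate = 2 × 39.4 MHz = 78.8 MHz.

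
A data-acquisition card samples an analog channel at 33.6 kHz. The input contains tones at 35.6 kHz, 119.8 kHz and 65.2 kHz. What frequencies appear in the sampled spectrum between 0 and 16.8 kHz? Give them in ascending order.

fs/2 = 16.8 kHz.
35.6 kHz mod fs = 2 kHz.
2 kHz ≤ fs/2 = 16.8 kHz, appears at 2 kHz.
119.8 kHz mod fs = 19 kHz.
19 kHz > fs/2 = 16.8 kHz, folds to fs − 19 kHz = 14.6 kHz.
65.2 kHz mod fs = 31.6 kHz.
31.6 kHz > fs/2 = 16.8 kHz, folds to fs − 31.6 kHz = 2 kHz.
Distinct values: {2 kHz, 14.6 kHz}.

2 kHz, 14.6 kHz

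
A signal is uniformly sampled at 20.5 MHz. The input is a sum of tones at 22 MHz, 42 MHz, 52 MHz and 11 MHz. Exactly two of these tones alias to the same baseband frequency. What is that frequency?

9.5 MHz

fs/2 = 10.25 MHz.
22 MHz mod fs = 1.5 MHz.
1.5 MHz ≤ fs/2 = 10.25 MHz, appears at 1.5 MHz.
42 MHz mod fs = 1 MHz.
1 MHz ≤ fs/2 = 10.25 MHz, appears at 1 MHz.
52 MHz mod fs = 11 MHz.
11 MHz > fs/2 = 10.25 MHz, folds to fs − 11 MHz = 9.5 MHz.
11 MHz > fs/2 = 10.25 MHz, folds to fs − 11 MHz = 9.5 MHz.
11 MHz and 52 MHz both map to 9.5 MHz.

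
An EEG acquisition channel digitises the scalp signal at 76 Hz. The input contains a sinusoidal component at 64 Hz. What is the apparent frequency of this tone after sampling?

12 Hz

64 Hz > fs/2 = 38 Hz, folds to fs − 64 Hz = 12 Hz.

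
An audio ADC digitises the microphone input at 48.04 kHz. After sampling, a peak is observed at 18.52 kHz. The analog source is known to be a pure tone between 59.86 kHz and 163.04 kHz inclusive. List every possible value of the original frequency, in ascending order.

Frequencies that alias to 18.52 kHz are k·fs ± 18.52 kHz for integer k ≥ 0.
k=0: 18.52 kHz.
k=1: 29.52 kHz, 66.56 kHz.
k=2: 77.56 kHz, 114.6 kHz.
k=3: 125.6 kHz, 162.64 kHz.
k=4: 173.64 kHz, 210.68 kHz.
Within [59.86 kHz, 163.04 kHz]: 66.56 kHz, 77.56 kHz, 114.6 kHz, 125.6 kHz, 162.64 kHz.

66.56 kHz, 77.56 kHz, 114.6 kHz, 125.6 kHz, 162.64 kHz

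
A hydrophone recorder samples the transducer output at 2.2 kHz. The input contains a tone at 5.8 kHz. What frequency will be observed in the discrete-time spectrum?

5.8 kHz mod fs = 1.4 kHz.
1.4 kHz > fs/2 = 1.1 kHz, folds to fs − 1.4 kHz = 0.8 kHz.

0.8 kHz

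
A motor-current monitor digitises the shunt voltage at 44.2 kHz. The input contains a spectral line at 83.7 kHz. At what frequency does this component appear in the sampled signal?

83.7 kHz mod fs = 39.5 kHz.
39.5 kHz > fs/2 = 22.1 kHz, folds to fs − 39.5 kHz = 4.7 kHz.

4.7 kHz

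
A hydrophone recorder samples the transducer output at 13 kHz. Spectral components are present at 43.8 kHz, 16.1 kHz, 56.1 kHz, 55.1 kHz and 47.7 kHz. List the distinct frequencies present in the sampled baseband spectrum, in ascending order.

fs/2 = 6.5 kHz.
43.8 kHz mod fs = 4.8 kHz.
4.8 kHz ≤ fs/2 = 6.5 kHz, appears at 4.8 kHz.
16.1 kHz mod fs = 3.1 kHz.
3.1 kHz ≤ fs/2 = 6.5 kHz, appears at 3.1 kHz.
56.1 kHz mod fs = 4.1 kHz.
4.1 kHz ≤ fs/2 = 6.5 kHz, appears at 4.1 kHz.
55.1 kHz mod fs = 3.1 kHz.
3.1 kHz ≤ fs/2 = 6.5 kHz, appears at 3.1 kHz.
47.7 kHz mod fs = 8.7 kHz.
8.7 kHz > fs/2 = 6.5 kHz, folds to fs − 8.7 kHz = 4.3 kHz.
Distinct values: {3.1 kHz, 4.1 kHz, 4.3 kHz, 4.8 kHz}.

3.1 kHz, 4.1 kHz, 4.3 kHz, 4.8 kHz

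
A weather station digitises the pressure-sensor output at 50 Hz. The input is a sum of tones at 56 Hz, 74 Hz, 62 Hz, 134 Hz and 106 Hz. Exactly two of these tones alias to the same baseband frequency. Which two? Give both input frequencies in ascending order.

56 Hz, 106 Hz

fs/2 = 25 Hz.
56 Hz mod fs = 6 Hz.
6 Hz ≤ fs/2 = 25 Hz, appears at 6 Hz.
74 Hz mod fs = 24 Hz.
24 Hz ≤ fs/2 = 25 Hz, appears at 24 Hz.
62 Hz mod fs = 12 Hz.
12 Hz ≤ fs/2 = 25 Hz, appears at 12 Hz.
134 Hz mod fs = 34 Hz.
34 Hz > fs/2 = 25 Hz, folds to fs − 34 Hz = 16 Hz.
106 Hz mod fs = 6 Hz.
6 Hz ≤ fs/2 = 25 Hz, appears at 6 Hz.
56 Hz and 106 Hz both map to 6 Hz.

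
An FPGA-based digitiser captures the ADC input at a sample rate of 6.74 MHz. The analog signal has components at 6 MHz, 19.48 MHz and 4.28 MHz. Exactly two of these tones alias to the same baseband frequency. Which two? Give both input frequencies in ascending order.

fs/2 = 3.37 MHz.
6 MHz > fs/2 = 3.37 MHz, folds to fs − 6 MHz = 0.74 MHz.
19.48 MHz mod fs = 6 MHz.
6 MHz > fs/2 = 3.37 MHz, folds to fs − 6 MHz = 0.74 MHz.
4.28 MHz > fs/2 = 3.37 MHz, folds to fs − 4.28 MHz = 2.46 MHz.
6 MHz and 19.48 MHz both map to 0.74 MHz.

6 MHz, 19.48 MHz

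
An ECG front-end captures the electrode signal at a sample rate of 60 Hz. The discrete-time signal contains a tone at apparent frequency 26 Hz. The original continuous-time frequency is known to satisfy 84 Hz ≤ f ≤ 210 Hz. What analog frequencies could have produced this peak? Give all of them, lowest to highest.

86 Hz, 94 Hz, 146 Hz, 154 Hz, 206 Hz

Frequencies that alias to 26 Hz are k·fs ± 26 Hz for integer k ≥ 0.
k=0: 26 Hz.
k=1: 34 Hz, 86 Hz.
k=2: 94 Hz, 146 Hz.
k=3: 154 Hz, 206 Hz.
k=4: 214 Hz, 266 Hz.
Within [84 Hz, 210 Hz]: 86 Hz, 94 Hz, 146 Hz, 154 Hz, 206 Hz.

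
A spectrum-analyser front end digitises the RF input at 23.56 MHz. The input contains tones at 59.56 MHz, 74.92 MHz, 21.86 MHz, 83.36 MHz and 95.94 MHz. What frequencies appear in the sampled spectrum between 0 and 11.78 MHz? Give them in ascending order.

1.7 MHz, 4.24 MHz, 10.88 MHz, 11.12 MHz

fs/2 = 11.78 MHz.
59.56 MHz mod fs = 12.44 MHz.
12.44 MHz > fs/2 = 11.78 MHz, folds to fs − 12.44 MHz = 11.12 MHz.
74.92 MHz mod fs = 4.24 MHz.
4.24 MHz ≤ fs/2 = 11.78 MHz, appears at 4.24 MHz.
21.86 MHz > fs/2 = 11.78 MHz, folds to fs − 21.86 MHz = 1.7 MHz.
83.36 MHz mod fs = 12.68 MHz.
12.68 MHz > fs/2 = 11.78 MHz, folds to fs − 12.68 MHz = 10.88 MHz.
95.94 MHz mod fs = 1.7 MHz.
1.7 MHz ≤ fs/2 = 11.78 MHz, appears at 1.7 MHz.
Distinct values: {1.7 MHz, 4.24 MHz, 10.88 MHz, 11.12 MHz}.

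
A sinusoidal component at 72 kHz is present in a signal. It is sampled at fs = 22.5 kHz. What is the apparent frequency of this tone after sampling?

72 kHz mod fs = 4.5 kHz.
4.5 kHz ≤ fs/2 = 11.25 kHz, appears at 4.5 kHz.

4.5 kHz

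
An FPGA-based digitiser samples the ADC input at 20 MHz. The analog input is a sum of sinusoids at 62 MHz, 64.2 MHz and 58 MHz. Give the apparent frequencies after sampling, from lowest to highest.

fs/2 = 10 MHz.
62 MHz mod fs = 2 MHz.
2 MHz ≤ fs/2 = 10 MHz, appears at 2 MHz.
64.2 MHz mod fs = 4.2 MHz.
4.2 MHz ≤ fs/2 = 10 MHz, appears at 4.2 MHz.
58 MHz mod fs = 18 MHz.
18 MHz > fs/2 = 10 MHz, folds to fs − 18 MHz = 2 MHz.
Distinct values: {2 MHz, 4.2 MHz}.

2 MHz, 4.2 MHz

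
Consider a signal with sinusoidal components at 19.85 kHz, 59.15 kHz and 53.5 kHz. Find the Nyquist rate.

118.3 kHz

Highest-frequency component: 59.15 kHz.
Nyquist rate = 2 × 59.15 kHz = 118.3 kHz.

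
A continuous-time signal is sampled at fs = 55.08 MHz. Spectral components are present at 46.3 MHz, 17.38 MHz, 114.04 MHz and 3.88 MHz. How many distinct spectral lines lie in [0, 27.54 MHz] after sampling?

fs/2 = 27.54 MHz.
46.3 MHz > fs/2 = 27.54 MHz, folds to fs − 46.3 MHz = 8.78 MHz.
17.38 MHz ≤ fs/2 = 27.54 MHz, passes unchanged.
114.04 MHz mod fs = 3.88 MHz.
3.88 MHz ≤ fs/2 = 27.54 MHz, appears at 3.88 MHz.
3.88 MHz ≤ fs/2 = 27.54 MHz, passes unchanged.
Distinct values: {3.88 MHz, 8.78 MHz, 17.38 MHz} → 3.

3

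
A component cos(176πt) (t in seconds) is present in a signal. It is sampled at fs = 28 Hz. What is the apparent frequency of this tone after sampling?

ω = 176π rad/s → f = ω/(2π) = 88 Hz.
88 Hz mod fs = 4 Hz.
4 Hz ≤ fs/2 = 14 Hz, appears at 4 Hz.

4 Hz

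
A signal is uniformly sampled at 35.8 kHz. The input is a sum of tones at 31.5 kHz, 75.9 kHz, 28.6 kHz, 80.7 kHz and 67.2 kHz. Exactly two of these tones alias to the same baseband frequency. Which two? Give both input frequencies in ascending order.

31.5 kHz, 75.9 kHz

fs/2 = 17.9 kHz.
31.5 kHz > fs/2 = 17.9 kHz, folds to fs − 31.5 kHz = 4.3 kHz.
75.9 kHz mod fs = 4.3 kHz.
4.3 kHz ≤ fs/2 = 17.9 kHz, appears at 4.3 kHz.
28.6 kHz > fs/2 = 17.9 kHz, folds to fs − 28.6 kHz = 7.2 kHz.
80.7 kHz mod fs = 9.1 kHz.
9.1 kHz ≤ fs/2 = 17.9 kHz, appears at 9.1 kHz.
67.2 kHz mod fs = 31.4 kHz.
31.4 kHz > fs/2 = 17.9 kHz, folds to fs − 31.4 kHz = 4.4 kHz.
31.5 kHz and 75.9 kHz both map to 4.3 kHz.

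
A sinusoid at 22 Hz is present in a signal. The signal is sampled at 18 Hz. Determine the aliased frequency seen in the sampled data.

22 Hz mod fs = 4 Hz.
4 Hz ≤ fs/2 = 9 Hz, appears at 4 Hz.

4 Hz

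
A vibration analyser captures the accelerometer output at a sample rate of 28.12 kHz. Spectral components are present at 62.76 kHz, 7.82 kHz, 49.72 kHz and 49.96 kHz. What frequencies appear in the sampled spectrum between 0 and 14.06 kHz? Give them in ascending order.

fs/2 = 14.06 kHz.
62.76 kHz mod fs = 6.52 kHz.
6.52 kHz ≤ fs/2 = 14.06 kHz, appears at 6.52 kHz.
7.82 kHz ≤ fs/2 = 14.06 kHz, passes unchanged.
49.72 kHz mod fs = 21.6 kHz.
21.6 kHz > fs/2 = 14.06 kHz, folds to fs − 21.6 kHz = 6.52 kHz.
49.96 kHz mod fs = 21.84 kHz.
21.84 kHz > fs/2 = 14.06 kHz, folds to fs − 21.84 kHz = 6.28 kHz.
Distinct values: {6.28 kHz, 6.52 kHz, 7.82 kHz}.

6.28 kHz, 6.52 kHz, 7.82 kHz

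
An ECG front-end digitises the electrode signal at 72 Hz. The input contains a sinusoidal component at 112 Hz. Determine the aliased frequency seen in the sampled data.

32 Hz

112 Hz mod fs = 40 Hz.
40 Hz > fs/2 = 36 Hz, folds to fs − 40 Hz = 32 Hz.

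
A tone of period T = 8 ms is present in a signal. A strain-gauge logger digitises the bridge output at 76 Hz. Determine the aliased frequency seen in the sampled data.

T = 8 ms → f = 1/T = 125 Hz.
125 Hz mod fs = 49 Hz.
49 Hz > fs/2 = 38 Hz, folds to fs − 49 Hz = 27 Hz.

27 Hz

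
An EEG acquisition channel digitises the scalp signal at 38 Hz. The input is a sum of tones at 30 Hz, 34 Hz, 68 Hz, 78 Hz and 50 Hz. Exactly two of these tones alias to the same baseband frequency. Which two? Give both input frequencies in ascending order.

30 Hz, 68 Hz

fs/2 = 19 Hz.
30 Hz > fs/2 = 19 Hz, folds to fs − 30 Hz = 8 Hz.
34 Hz > fs/2 = 19 Hz, folds to fs − 34 Hz = 4 Hz.
68 Hz mod fs = 30 Hz.
30 Hz > fs/2 = 19 Hz, folds to fs − 30 Hz = 8 Hz.
78 Hz mod fs = 2 Hz.
2 Hz ≤ fs/2 = 19 Hz, appears at 2 Hz.
50 Hz mod fs = 12 Hz.
12 Hz ≤ fs/2 = 19 Hz, appears at 12 Hz.
30 Hz and 68 Hz both map to 8 Hz.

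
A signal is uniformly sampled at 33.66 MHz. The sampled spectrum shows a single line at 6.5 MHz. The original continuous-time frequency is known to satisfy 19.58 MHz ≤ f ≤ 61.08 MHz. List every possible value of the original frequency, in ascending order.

Frequencies that alias to 6.5 MHz are k·fs ± 6.5 MHz for integer k ≥ 0.
k=0: 6.5 MHz.
k=1: 27.16 MHz, 40.16 MHz.
k=2: 60.82 MHz, 73.82 MHz.
k=3: 94.48 MHz, 107.48 MHz.
Within [19.58 MHz, 61.08 MHz]: 27.16 MHz, 40.16 MHz, 60.82 MHz.

27.16 MHz, 40.16 MHz, 60.82 MHz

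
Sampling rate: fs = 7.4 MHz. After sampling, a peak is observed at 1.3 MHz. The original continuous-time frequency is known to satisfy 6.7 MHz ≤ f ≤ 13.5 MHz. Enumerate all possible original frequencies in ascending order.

Frequencies that alias to 1.3 MHz are k·fs ± 1.3 MHz for integer k ≥ 0.
k=0: 1.3 MHz.
k=1: 6.1 MHz, 8.7 MHz.
k=2: 13.5 MHz, 16.1 MHz.
k=3: 20.9 MHz, 23.5 MHz.
Within [6.7 MHz, 13.5 MHz]: 8.7 MHz, 13.5 MHz.

8.7 MHz, 13.5 MHz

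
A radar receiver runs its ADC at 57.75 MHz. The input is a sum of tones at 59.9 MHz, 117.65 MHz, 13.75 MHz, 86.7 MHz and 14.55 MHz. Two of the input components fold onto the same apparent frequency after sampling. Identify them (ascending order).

fs/2 = 28.875 MHz.
59.9 MHz mod fs = 2.15 MHz.
2.15 MHz ≤ fs/2 = 28.875 MHz, appears at 2.15 MHz.
117.65 MHz mod fs = 2.15 MHz.
2.15 MHz ≤ fs/2 = 28.875 MHz, appears at 2.15 MHz.
13.75 MHz ≤ fs/2 = 28.875 MHz, passes unchanged.
86.7 MHz mod fs = 28.95 MHz.
28.95 MHz > fs/2 = 28.875 MHz, folds to fs − 28.95 MHz = 28.8 MHz.
14.55 MHz ≤ fs/2 = 28.875 MHz, passes unchanged.
59.9 MHz and 117.65 MHz both map to 2.15 MHz.

59.9 MHz, 117.65 MHz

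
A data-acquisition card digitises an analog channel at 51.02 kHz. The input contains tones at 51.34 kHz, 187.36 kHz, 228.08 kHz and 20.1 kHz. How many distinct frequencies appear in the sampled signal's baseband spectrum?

4

fs/2 = 25.51 kHz.
51.34 kHz mod fs = 0.32 kHz.
0.32 kHz ≤ fs/2 = 25.51 kHz, appears at 0.32 kHz.
187.36 kHz mod fs = 34.3 kHz.
34.3 kHz > fs/2 = 25.51 kHz, folds to fs − 34.3 kHz = 16.72 kHz.
228.08 kHz mod fs = 24 kHz.
24 kHz ≤ fs/2 = 25.51 kHz, appears at 24 kHz.
20.1 kHz ≤ fs/2 = 25.51 kHz, passes unchanged.
Distinct values: {0.32 kHz, 16.72 kHz, 20.1 kHz, 24 kHz} → 4.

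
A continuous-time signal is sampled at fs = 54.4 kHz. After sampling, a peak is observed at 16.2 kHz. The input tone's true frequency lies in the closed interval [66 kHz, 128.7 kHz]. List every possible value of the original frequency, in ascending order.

70.6 kHz, 92.6 kHz, 125 kHz

Frequencies that alias to 16.2 kHz are k·fs ± 16.2 kHz for integer k ≥ 0.
k=0: 16.2 kHz.
k=1: 38.2 kHz, 70.6 kHz.
k=2: 92.6 kHz, 125 kHz.
k=3: 147 kHz, 179.4 kHz.
Within [66 kHz, 128.7 kHz]: 70.6 kHz, 92.6 kHz, 125 kHz.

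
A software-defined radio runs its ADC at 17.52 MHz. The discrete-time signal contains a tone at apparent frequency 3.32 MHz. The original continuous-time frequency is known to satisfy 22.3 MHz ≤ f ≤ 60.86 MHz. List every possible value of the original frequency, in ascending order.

Frequencies that alias to 3.32 MHz are k·fs ± 3.32 MHz for integer k ≥ 0.
k=0: 3.32 MHz.
k=1: 14.2 MHz, 20.84 MHz.
k=2: 31.72 MHz, 38.36 MHz.
k=3: 49.24 MHz, 55.88 MHz.
k=4: 66.76 MHz, 73.4 MHz.
Within [22.3 MHz, 60.86 MHz]: 31.72 MHz, 38.36 MHz, 49.24 MHz, 55.88 MHz.

31.72 MHz, 38.36 MHz, 49.24 MHz, 55.88 MHz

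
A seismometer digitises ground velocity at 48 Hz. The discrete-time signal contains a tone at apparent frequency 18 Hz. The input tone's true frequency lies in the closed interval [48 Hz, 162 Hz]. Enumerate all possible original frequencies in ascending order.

66 Hz, 78 Hz, 114 Hz, 126 Hz, 162 Hz

Frequencies that alias to 18 Hz are k·fs ± 18 Hz for integer k ≥ 0.
k=0: 18 Hz.
k=1: 30 Hz, 66 Hz.
k=2: 78 Hz, 114 Hz.
k=3: 126 Hz, 162 Hz.
k=4: 174 Hz, 210 Hz.
Within [48 Hz, 162 Hz]: 66 Hz, 78 Hz, 114 Hz, 126 Hz, 162 Hz.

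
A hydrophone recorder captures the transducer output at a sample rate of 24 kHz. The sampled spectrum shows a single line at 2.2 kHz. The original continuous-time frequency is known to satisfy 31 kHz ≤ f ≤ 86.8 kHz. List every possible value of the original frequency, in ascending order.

Frequencies that alias to 2.2 kHz are k·fs ± 2.2 kHz for integer k ≥ 0.
k=0: 2.2 kHz.
k=1: 21.8 kHz, 26.2 kHz.
k=2: 45.8 kHz, 50.2 kHz.
k=3: 69.8 kHz, 74.2 kHz.
k=4: 93.8 kHz, 98.2 kHz.
Within [31 kHz, 86.8 kHz]: 45.8 kHz, 50.2 kHz, 69.8 kHz, 74.2 kHz.

45.8 kHz, 50.2 kHz, 69.8 kHz, 74.2 kHz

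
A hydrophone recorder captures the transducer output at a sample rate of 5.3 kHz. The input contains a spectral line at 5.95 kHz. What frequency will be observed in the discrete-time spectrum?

0.65 kHz

5.95 kHz mod fs = 0.65 kHz.
0.65 kHz ≤ fs/2 = 2.65 kHz, appears at 0.65 kHz.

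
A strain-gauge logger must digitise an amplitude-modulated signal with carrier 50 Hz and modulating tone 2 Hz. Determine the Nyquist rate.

AM sidebands sit at fc ± fm = 48 Hz and 52 Hz.
Highest-frequency component: 52 Hz.
Nyquist rate = 2 × 52 Hz = 104 Hz.

104 Hz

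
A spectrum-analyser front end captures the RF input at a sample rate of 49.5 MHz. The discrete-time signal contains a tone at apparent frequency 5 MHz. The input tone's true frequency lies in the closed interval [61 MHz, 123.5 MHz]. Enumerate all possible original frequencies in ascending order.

Frequencies that alias to 5 MHz are k·fs ± 5 MHz for integer k ≥ 0.
k=0: 5 MHz.
k=1: 44.5 MHz, 54.5 MHz.
k=2: 94 MHz, 104 MHz.
k=3: 143.5 MHz, 153.5 MHz.
Within [61 MHz, 123.5 MHz]: 94 MHz, 104 MHz.

94 MHz, 104 MHz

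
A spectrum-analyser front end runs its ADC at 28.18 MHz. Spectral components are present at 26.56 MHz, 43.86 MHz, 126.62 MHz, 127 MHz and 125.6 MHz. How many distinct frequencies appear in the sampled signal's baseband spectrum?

fs/2 = 14.09 MHz.
26.56 MHz > fs/2 = 14.09 MHz, folds to fs − 26.56 MHz = 1.62 MHz.
43.86 MHz mod fs = 15.68 MHz.
15.68 MHz > fs/2 = 14.09 MHz, folds to fs − 15.68 MHz = 12.5 MHz.
126.62 MHz mod fs = 13.9 MHz.
13.9 MHz ≤ fs/2 = 14.09 MHz, appears at 13.9 MHz.
127 MHz mod fs = 14.28 MHz.
14.28 MHz > fs/2 = 14.09 MHz, folds to fs − 14.28 MHz = 13.9 MHz.
125.6 MHz mod fs = 12.88 MHz.
12.88 MHz ≤ fs/2 = 14.09 MHz, appears at 12.88 MHz.
Distinct values: {1.62 MHz, 12.5 MHz, 12.88 MHz, 13.9 MHz} → 4.

4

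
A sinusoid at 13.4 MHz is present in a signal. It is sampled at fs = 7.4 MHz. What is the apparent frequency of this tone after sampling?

13.4 MHz mod fs = 6 MHz.
6 MHz > fs/2 = 3.7 MHz, folds to fs − 6 MHz = 1.4 MHz.

1.4 MHz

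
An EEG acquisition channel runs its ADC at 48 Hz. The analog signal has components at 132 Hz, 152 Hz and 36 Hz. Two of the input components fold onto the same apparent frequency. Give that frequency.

fs/2 = 24 Hz.
132 Hz mod fs = 36 Hz.
36 Hz > fs/2 = 24 Hz, folds to fs − 36 Hz = 12 Hz.
152 Hz mod fs = 8 Hz.
8 Hz ≤ fs/2 = 24 Hz, appears at 8 Hz.
36 Hz > fs/2 = 24 Hz, folds to fs − 36 Hz = 12 Hz.
36 Hz and 132 Hz both map to 12 Hz.

12 Hz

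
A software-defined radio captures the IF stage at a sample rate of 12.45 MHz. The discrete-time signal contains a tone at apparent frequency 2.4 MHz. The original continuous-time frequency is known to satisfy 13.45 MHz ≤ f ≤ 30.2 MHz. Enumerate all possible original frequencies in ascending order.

14.85 MHz, 22.5 MHz, 27.3 MHz

Frequencies that alias to 2.4 MHz are k·fs ± 2.4 MHz for integer k ≥ 0.
k=0: 2.4 MHz.
k=1: 10.05 MHz, 14.85 MHz.
k=2: 22.5 MHz, 27.3 MHz.
k=3: 34.95 MHz, 39.75 MHz.
Within [13.45 MHz, 30.2 MHz]: 14.85 MHz, 22.5 MHz, 27.3 MHz.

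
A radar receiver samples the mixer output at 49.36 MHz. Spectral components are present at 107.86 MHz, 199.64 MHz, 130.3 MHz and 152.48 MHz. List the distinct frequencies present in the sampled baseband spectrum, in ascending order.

fs/2 = 24.68 MHz.
107.86 MHz mod fs = 9.14 MHz.
9.14 MHz ≤ fs/2 = 24.68 MHz, appears at 9.14 MHz.
199.64 MHz mod fs = 2.2 MHz.
2.2 MHz ≤ fs/2 = 24.68 MHz, appears at 2.2 MHz.
130.3 MHz mod fs = 31.58 MHz.
31.58 MHz > fs/2 = 24.68 MHz, folds to fs − 31.58 MHz = 17.78 MHz.
152.48 MHz mod fs = 4.4 MHz.
4.4 MHz ≤ fs/2 = 24.68 MHz, appears at 4.4 MHz.
Distinct values: {2.2 MHz, 4.4 MHz, 9.14 MHz, 17.78 MHz}.

2.2 MHz, 4.4 MHz, 9.14 MHz, 17.78 MHz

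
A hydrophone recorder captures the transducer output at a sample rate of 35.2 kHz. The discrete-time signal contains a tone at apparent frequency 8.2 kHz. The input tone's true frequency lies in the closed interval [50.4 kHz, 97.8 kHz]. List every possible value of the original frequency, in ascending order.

62.2 kHz, 78.6 kHz, 97.4 kHz

Frequencies that alias to 8.2 kHz are k·fs ± 8.2 kHz for integer k ≥ 0.
k=0: 8.2 kHz.
k=1: 27 kHz, 43.4 kHz.
k=2: 62.2 kHz, 78.6 kHz.
k=3: 97.4 kHz, 113.8 kHz.
k=4: 132.6 kHz, 149 kHz.
Within [50.4 kHz, 97.8 kHz]: 62.2 kHz, 78.6 kHz, 97.4 kHz.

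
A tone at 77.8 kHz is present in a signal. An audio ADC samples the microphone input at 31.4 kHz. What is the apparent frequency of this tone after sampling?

77.8 kHz mod fs = 15 kHz.
15 kHz ≤ fs/2 = 15.7 kHz, appears at 15 kHz.

15 kHz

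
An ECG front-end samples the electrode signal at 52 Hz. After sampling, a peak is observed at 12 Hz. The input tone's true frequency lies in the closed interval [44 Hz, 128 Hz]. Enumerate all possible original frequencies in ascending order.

64 Hz, 92 Hz, 116 Hz

Frequencies that alias to 12 Hz are k·fs ± 12 Hz for integer k ≥ 0.
k=0: 12 Hz.
k=1: 40 Hz, 64 Hz.
k=2: 92 Hz, 116 Hz.
k=3: 144 Hz, 168 Hz.
Within [44 Hz, 128 Hz]: 64 Hz, 92 Hz, 116 Hz.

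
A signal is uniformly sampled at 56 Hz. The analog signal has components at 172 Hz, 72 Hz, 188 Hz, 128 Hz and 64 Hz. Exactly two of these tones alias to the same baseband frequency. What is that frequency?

fs/2 = 28 Hz.
172 Hz mod fs = 4 Hz.
4 Hz ≤ fs/2 = 28 Hz, appears at 4 Hz.
72 Hz mod fs = 16 Hz.
16 Hz ≤ fs/2 = 28 Hz, appears at 16 Hz.
188 Hz mod fs = 20 Hz.
20 Hz ≤ fs/2 = 28 Hz, appears at 20 Hz.
128 Hz mod fs = 16 Hz.
16 Hz ≤ fs/2 = 28 Hz, appears at 16 Hz.
64 Hz mod fs = 8 Hz.
8 Hz ≤ fs/2 = 28 Hz, appears at 8 Hz.
72 Hz and 128 Hz both map to 16 Hz.

16 Hz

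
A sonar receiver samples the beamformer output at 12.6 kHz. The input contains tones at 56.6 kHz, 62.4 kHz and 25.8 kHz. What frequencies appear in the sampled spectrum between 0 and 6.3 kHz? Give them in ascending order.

0.6 kHz, 6.2 kHz

fs/2 = 6.3 kHz.
56.6 kHz mod fs = 6.2 kHz.
6.2 kHz ≤ fs/2 = 6.3 kHz, appears at 6.2 kHz.
62.4 kHz mod fs = 12 kHz.
12 kHz > fs/2 = 6.3 kHz, folds to fs − 12 kHz = 0.6 kHz.
25.8 kHz mod fs = 0.6 kHz.
0.6 kHz ≤ fs/2 = 6.3 kHz, appears at 0.6 kHz.
Distinct values: {0.6 kHz, 6.2 kHz}.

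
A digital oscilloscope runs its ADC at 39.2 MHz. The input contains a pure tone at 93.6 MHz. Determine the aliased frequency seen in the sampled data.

93.6 MHz mod fs = 15.2 MHz.
15.2 MHz ≤ fs/2 = 19.6 MHz, appears at 15.2 MHz.

15.2 MHz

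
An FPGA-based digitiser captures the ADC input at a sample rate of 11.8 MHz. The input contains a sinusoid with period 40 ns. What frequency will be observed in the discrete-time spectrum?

T = 40 ns → f = 1/T = 25 MHz.
25 MHz mod fs = 1.4 MHz.
1.4 MHz ≤ fs/2 = 5.9 MHz, appears at 1.4 MHz.

1.4 MHz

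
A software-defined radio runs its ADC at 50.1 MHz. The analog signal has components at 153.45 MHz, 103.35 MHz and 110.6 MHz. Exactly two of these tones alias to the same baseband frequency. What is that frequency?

fs/2 = 25.05 MHz.
153.45 MHz mod fs = 3.15 MHz.
3.15 MHz ≤ fs/2 = 25.05 MHz, appears at 3.15 MHz.
103.35 MHz mod fs = 3.15 MHz.
3.15 MHz ≤ fs/2 = 25.05 MHz, appears at 3.15 MHz.
110.6 MHz mod fs = 10.4 MHz.
10.4 MHz ≤ fs/2 = 25.05 MHz, appears at 10.4 MHz.
103.35 MHz and 153.45 MHz both map to 3.15 MHz.

3.15 MHz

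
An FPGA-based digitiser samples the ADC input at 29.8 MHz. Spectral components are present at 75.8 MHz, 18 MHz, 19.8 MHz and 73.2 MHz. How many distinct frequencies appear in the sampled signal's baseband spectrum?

fs/2 = 14.9 MHz.
75.8 MHz mod fs = 16.2 MHz.
16.2 MHz > fs/2 = 14.9 MHz, folds to fs − 16.2 MHz = 13.6 MHz.
18 MHz > fs/2 = 14.9 MHz, folds to fs − 18 MHz = 11.8 MHz.
19.8 MHz > fs/2 = 14.9 MHz, folds to fs − 19.8 MHz = 10 MHz.
73.2 MHz mod fs = 13.6 MHz.
13.6 MHz ≤ fs/2 = 14.9 MHz, appears at 13.6 MHz.
Distinct values: {10 MHz, 11.8 MHz, 13.6 MHz} → 3.

3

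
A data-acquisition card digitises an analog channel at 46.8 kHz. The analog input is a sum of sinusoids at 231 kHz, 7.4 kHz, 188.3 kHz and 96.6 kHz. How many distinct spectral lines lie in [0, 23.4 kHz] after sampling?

3

fs/2 = 23.4 kHz.
231 kHz mod fs = 43.8 kHz.
43.8 kHz > fs/2 = 23.4 kHz, folds to fs − 43.8 kHz = 3 kHz.
7.4 kHz ≤ fs/2 = 23.4 kHz, passes unchanged.
188.3 kHz mod fs = 1.1 kHz.
1.1 kHz ≤ fs/2 = 23.4 kHz, appears at 1.1 kHz.
96.6 kHz mod fs = 3 kHz.
3 kHz ≤ fs/2 = 23.4 kHz, appears at 3 kHz.
Distinct values: {1.1 kHz, 3 kHz, 7.4 kHz} → 3.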